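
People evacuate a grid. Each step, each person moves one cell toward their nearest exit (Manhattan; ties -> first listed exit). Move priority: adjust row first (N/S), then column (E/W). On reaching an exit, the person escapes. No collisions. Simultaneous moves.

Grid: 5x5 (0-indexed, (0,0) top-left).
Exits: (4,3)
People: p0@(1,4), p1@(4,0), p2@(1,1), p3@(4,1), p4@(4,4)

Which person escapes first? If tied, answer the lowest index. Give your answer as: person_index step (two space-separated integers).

Answer: 4 1

Derivation:
Step 1: p0:(1,4)->(2,4) | p1:(4,0)->(4,1) | p2:(1,1)->(2,1) | p3:(4,1)->(4,2) | p4:(4,4)->(4,3)->EXIT
Step 2: p0:(2,4)->(3,4) | p1:(4,1)->(4,2) | p2:(2,1)->(3,1) | p3:(4,2)->(4,3)->EXIT | p4:escaped
Step 3: p0:(3,4)->(4,4) | p1:(4,2)->(4,3)->EXIT | p2:(3,1)->(4,1) | p3:escaped | p4:escaped
Step 4: p0:(4,4)->(4,3)->EXIT | p1:escaped | p2:(4,1)->(4,2) | p3:escaped | p4:escaped
Step 5: p0:escaped | p1:escaped | p2:(4,2)->(4,3)->EXIT | p3:escaped | p4:escaped
Exit steps: [4, 3, 5, 2, 1]
First to escape: p4 at step 1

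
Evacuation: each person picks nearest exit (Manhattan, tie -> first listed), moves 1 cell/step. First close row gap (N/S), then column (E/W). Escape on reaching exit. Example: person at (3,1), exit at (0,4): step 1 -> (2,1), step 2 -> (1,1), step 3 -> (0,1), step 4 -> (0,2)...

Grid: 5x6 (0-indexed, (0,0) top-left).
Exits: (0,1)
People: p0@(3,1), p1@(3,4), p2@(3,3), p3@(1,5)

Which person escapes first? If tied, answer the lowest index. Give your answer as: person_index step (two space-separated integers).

Answer: 0 3

Derivation:
Step 1: p0:(3,1)->(2,1) | p1:(3,4)->(2,4) | p2:(3,3)->(2,3) | p3:(1,5)->(0,5)
Step 2: p0:(2,1)->(1,1) | p1:(2,4)->(1,4) | p2:(2,3)->(1,3) | p3:(0,5)->(0,4)
Step 3: p0:(1,1)->(0,1)->EXIT | p1:(1,4)->(0,4) | p2:(1,3)->(0,3) | p3:(0,4)->(0,3)
Step 4: p0:escaped | p1:(0,4)->(0,3) | p2:(0,3)->(0,2) | p3:(0,3)->(0,2)
Step 5: p0:escaped | p1:(0,3)->(0,2) | p2:(0,2)->(0,1)->EXIT | p3:(0,2)->(0,1)->EXIT
Step 6: p0:escaped | p1:(0,2)->(0,1)->EXIT | p2:escaped | p3:escaped
Exit steps: [3, 6, 5, 5]
First to escape: p0 at step 3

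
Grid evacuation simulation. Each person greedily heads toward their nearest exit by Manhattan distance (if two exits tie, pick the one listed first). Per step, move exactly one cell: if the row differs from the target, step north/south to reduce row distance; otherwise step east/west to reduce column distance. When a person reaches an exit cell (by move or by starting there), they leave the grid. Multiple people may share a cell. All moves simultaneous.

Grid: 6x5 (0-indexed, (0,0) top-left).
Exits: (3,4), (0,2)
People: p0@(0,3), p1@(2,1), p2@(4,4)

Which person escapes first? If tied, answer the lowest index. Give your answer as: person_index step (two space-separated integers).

Answer: 0 1

Derivation:
Step 1: p0:(0,3)->(0,2)->EXIT | p1:(2,1)->(1,1) | p2:(4,4)->(3,4)->EXIT
Step 2: p0:escaped | p1:(1,1)->(0,1) | p2:escaped
Step 3: p0:escaped | p1:(0,1)->(0,2)->EXIT | p2:escaped
Exit steps: [1, 3, 1]
First to escape: p0 at step 1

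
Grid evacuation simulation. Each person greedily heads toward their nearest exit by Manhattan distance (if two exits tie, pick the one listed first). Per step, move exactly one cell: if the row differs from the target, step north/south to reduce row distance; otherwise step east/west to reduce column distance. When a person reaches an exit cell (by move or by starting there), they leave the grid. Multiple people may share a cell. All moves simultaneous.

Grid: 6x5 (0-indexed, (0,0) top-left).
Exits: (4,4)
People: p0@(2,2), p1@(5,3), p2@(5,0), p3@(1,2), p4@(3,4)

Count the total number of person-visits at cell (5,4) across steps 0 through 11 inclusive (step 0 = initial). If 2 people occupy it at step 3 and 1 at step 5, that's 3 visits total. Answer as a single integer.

Answer: 0

Derivation:
Step 0: p0@(2,2) p1@(5,3) p2@(5,0) p3@(1,2) p4@(3,4) -> at (5,4): 0 [-], cum=0
Step 1: p0@(3,2) p1@(4,3) p2@(4,0) p3@(2,2) p4@ESC -> at (5,4): 0 [-], cum=0
Step 2: p0@(4,2) p1@ESC p2@(4,1) p3@(3,2) p4@ESC -> at (5,4): 0 [-], cum=0
Step 3: p0@(4,3) p1@ESC p2@(4,2) p3@(4,2) p4@ESC -> at (5,4): 0 [-], cum=0
Step 4: p0@ESC p1@ESC p2@(4,3) p3@(4,3) p4@ESC -> at (5,4): 0 [-], cum=0
Step 5: p0@ESC p1@ESC p2@ESC p3@ESC p4@ESC -> at (5,4): 0 [-], cum=0
Total visits = 0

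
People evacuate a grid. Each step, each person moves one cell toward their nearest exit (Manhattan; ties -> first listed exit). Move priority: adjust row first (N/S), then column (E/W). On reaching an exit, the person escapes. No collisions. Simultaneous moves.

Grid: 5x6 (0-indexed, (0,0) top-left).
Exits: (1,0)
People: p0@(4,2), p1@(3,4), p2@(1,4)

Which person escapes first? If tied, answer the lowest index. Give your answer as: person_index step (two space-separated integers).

Answer: 2 4

Derivation:
Step 1: p0:(4,2)->(3,2) | p1:(3,4)->(2,4) | p2:(1,4)->(1,3)
Step 2: p0:(3,2)->(2,2) | p1:(2,4)->(1,4) | p2:(1,3)->(1,2)
Step 3: p0:(2,2)->(1,2) | p1:(1,4)->(1,3) | p2:(1,2)->(1,1)
Step 4: p0:(1,2)->(1,1) | p1:(1,3)->(1,2) | p2:(1,1)->(1,0)->EXIT
Step 5: p0:(1,1)->(1,0)->EXIT | p1:(1,2)->(1,1) | p2:escaped
Step 6: p0:escaped | p1:(1,1)->(1,0)->EXIT | p2:escaped
Exit steps: [5, 6, 4]
First to escape: p2 at step 4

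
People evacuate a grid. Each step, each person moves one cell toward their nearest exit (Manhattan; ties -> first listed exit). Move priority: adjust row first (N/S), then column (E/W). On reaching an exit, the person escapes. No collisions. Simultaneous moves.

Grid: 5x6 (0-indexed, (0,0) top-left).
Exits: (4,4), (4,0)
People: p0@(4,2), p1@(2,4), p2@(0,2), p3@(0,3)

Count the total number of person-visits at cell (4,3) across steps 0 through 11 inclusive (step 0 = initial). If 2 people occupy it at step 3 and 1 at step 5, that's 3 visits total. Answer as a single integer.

Step 0: p0@(4,2) p1@(2,4) p2@(0,2) p3@(0,3) -> at (4,3): 0 [-], cum=0
Step 1: p0@(4,3) p1@(3,4) p2@(1,2) p3@(1,3) -> at (4,3): 1 [p0], cum=1
Step 2: p0@ESC p1@ESC p2@(2,2) p3@(2,3) -> at (4,3): 0 [-], cum=1
Step 3: p0@ESC p1@ESC p2@(3,2) p3@(3,3) -> at (4,3): 0 [-], cum=1
Step 4: p0@ESC p1@ESC p2@(4,2) p3@(4,3) -> at (4,3): 1 [p3], cum=2
Step 5: p0@ESC p1@ESC p2@(4,3) p3@ESC -> at (4,3): 1 [p2], cum=3
Step 6: p0@ESC p1@ESC p2@ESC p3@ESC -> at (4,3): 0 [-], cum=3
Total visits = 3

Answer: 3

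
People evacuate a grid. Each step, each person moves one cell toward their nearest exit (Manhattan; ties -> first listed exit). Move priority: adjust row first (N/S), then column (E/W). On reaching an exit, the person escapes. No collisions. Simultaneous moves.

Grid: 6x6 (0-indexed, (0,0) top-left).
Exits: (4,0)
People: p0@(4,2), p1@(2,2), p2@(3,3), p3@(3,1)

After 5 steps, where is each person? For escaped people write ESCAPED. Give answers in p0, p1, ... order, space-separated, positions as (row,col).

Step 1: p0:(4,2)->(4,1) | p1:(2,2)->(3,2) | p2:(3,3)->(4,3) | p3:(3,1)->(4,1)
Step 2: p0:(4,1)->(4,0)->EXIT | p1:(3,2)->(4,2) | p2:(4,3)->(4,2) | p3:(4,1)->(4,0)->EXIT
Step 3: p0:escaped | p1:(4,2)->(4,1) | p2:(4,2)->(4,1) | p3:escaped
Step 4: p0:escaped | p1:(4,1)->(4,0)->EXIT | p2:(4,1)->(4,0)->EXIT | p3:escaped

ESCAPED ESCAPED ESCAPED ESCAPED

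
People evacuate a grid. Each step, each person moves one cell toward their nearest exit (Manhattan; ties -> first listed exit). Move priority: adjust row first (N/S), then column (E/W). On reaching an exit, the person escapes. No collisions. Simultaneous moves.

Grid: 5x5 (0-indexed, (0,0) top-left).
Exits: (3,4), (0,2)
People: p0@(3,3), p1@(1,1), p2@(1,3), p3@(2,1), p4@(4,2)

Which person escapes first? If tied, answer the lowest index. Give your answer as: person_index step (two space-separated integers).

Answer: 0 1

Derivation:
Step 1: p0:(3,3)->(3,4)->EXIT | p1:(1,1)->(0,1) | p2:(1,3)->(0,3) | p3:(2,1)->(1,1) | p4:(4,2)->(3,2)
Step 2: p0:escaped | p1:(0,1)->(0,2)->EXIT | p2:(0,3)->(0,2)->EXIT | p3:(1,1)->(0,1) | p4:(3,2)->(3,3)
Step 3: p0:escaped | p1:escaped | p2:escaped | p3:(0,1)->(0,2)->EXIT | p4:(3,3)->(3,4)->EXIT
Exit steps: [1, 2, 2, 3, 3]
First to escape: p0 at step 1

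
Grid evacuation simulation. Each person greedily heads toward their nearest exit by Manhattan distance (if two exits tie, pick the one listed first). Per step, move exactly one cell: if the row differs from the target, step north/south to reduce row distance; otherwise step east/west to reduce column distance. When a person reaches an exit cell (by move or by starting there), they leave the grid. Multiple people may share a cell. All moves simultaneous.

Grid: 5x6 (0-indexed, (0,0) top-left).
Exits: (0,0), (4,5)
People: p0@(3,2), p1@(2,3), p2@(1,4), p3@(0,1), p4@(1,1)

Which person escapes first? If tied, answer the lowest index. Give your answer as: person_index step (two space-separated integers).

Step 1: p0:(3,2)->(4,2) | p1:(2,3)->(3,3) | p2:(1,4)->(2,4) | p3:(0,1)->(0,0)->EXIT | p4:(1,1)->(0,1)
Step 2: p0:(4,2)->(4,3) | p1:(3,3)->(4,3) | p2:(2,4)->(3,4) | p3:escaped | p4:(0,1)->(0,0)->EXIT
Step 3: p0:(4,3)->(4,4) | p1:(4,3)->(4,4) | p2:(3,4)->(4,4) | p3:escaped | p4:escaped
Step 4: p0:(4,4)->(4,5)->EXIT | p1:(4,4)->(4,5)->EXIT | p2:(4,4)->(4,5)->EXIT | p3:escaped | p4:escaped
Exit steps: [4, 4, 4, 1, 2]
First to escape: p3 at step 1

Answer: 3 1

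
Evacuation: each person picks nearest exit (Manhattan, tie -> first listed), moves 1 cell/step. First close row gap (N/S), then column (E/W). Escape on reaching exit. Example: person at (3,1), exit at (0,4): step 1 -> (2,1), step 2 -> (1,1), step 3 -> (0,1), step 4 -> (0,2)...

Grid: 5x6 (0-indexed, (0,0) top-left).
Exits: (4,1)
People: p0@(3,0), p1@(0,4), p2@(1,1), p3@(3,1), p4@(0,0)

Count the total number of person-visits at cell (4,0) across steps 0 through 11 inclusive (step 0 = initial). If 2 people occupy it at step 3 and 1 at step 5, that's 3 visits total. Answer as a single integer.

Step 0: p0@(3,0) p1@(0,4) p2@(1,1) p3@(3,1) p4@(0,0) -> at (4,0): 0 [-], cum=0
Step 1: p0@(4,0) p1@(1,4) p2@(2,1) p3@ESC p4@(1,0) -> at (4,0): 1 [p0], cum=1
Step 2: p0@ESC p1@(2,4) p2@(3,1) p3@ESC p4@(2,0) -> at (4,0): 0 [-], cum=1
Step 3: p0@ESC p1@(3,4) p2@ESC p3@ESC p4@(3,0) -> at (4,0): 0 [-], cum=1
Step 4: p0@ESC p1@(4,4) p2@ESC p3@ESC p4@(4,0) -> at (4,0): 1 [p4], cum=2
Step 5: p0@ESC p1@(4,3) p2@ESC p3@ESC p4@ESC -> at (4,0): 0 [-], cum=2
Step 6: p0@ESC p1@(4,2) p2@ESC p3@ESC p4@ESC -> at (4,0): 0 [-], cum=2
Step 7: p0@ESC p1@ESC p2@ESC p3@ESC p4@ESC -> at (4,0): 0 [-], cum=2
Total visits = 2

Answer: 2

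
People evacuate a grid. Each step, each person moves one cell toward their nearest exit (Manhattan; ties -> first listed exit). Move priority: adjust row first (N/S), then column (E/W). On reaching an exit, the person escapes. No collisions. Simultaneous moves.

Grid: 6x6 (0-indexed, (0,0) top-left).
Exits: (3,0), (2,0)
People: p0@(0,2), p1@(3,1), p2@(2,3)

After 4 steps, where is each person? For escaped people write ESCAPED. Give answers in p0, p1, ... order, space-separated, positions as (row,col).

Step 1: p0:(0,2)->(1,2) | p1:(3,1)->(3,0)->EXIT | p2:(2,3)->(2,2)
Step 2: p0:(1,2)->(2,2) | p1:escaped | p2:(2,2)->(2,1)
Step 3: p0:(2,2)->(2,1) | p1:escaped | p2:(2,1)->(2,0)->EXIT
Step 4: p0:(2,1)->(2,0)->EXIT | p1:escaped | p2:escaped

ESCAPED ESCAPED ESCAPED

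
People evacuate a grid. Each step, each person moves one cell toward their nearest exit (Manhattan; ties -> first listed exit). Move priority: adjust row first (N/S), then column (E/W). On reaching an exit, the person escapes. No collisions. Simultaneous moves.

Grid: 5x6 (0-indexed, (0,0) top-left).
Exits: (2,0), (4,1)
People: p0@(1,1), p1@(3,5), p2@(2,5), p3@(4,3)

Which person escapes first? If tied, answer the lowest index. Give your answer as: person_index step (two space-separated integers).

Answer: 0 2

Derivation:
Step 1: p0:(1,1)->(2,1) | p1:(3,5)->(4,5) | p2:(2,5)->(2,4) | p3:(4,3)->(4,2)
Step 2: p0:(2,1)->(2,0)->EXIT | p1:(4,5)->(4,4) | p2:(2,4)->(2,3) | p3:(4,2)->(4,1)->EXIT
Step 3: p0:escaped | p1:(4,4)->(4,3) | p2:(2,3)->(2,2) | p3:escaped
Step 4: p0:escaped | p1:(4,3)->(4,2) | p2:(2,2)->(2,1) | p3:escaped
Step 5: p0:escaped | p1:(4,2)->(4,1)->EXIT | p2:(2,1)->(2,0)->EXIT | p3:escaped
Exit steps: [2, 5, 5, 2]
First to escape: p0 at step 2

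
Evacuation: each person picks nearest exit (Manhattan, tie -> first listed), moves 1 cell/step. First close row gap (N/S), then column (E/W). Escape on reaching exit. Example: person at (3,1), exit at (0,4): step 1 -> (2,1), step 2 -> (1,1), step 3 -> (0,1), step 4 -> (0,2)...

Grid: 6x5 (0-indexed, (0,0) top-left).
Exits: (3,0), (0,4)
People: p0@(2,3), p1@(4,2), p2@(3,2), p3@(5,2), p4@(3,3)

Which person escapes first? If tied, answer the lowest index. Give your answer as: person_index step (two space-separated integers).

Answer: 2 2

Derivation:
Step 1: p0:(2,3)->(1,3) | p1:(4,2)->(3,2) | p2:(3,2)->(3,1) | p3:(5,2)->(4,2) | p4:(3,3)->(3,2)
Step 2: p0:(1,3)->(0,3) | p1:(3,2)->(3,1) | p2:(3,1)->(3,0)->EXIT | p3:(4,2)->(3,2) | p4:(3,2)->(3,1)
Step 3: p0:(0,3)->(0,4)->EXIT | p1:(3,1)->(3,0)->EXIT | p2:escaped | p3:(3,2)->(3,1) | p4:(3,1)->(3,0)->EXIT
Step 4: p0:escaped | p1:escaped | p2:escaped | p3:(3,1)->(3,0)->EXIT | p4:escaped
Exit steps: [3, 3, 2, 4, 3]
First to escape: p2 at step 2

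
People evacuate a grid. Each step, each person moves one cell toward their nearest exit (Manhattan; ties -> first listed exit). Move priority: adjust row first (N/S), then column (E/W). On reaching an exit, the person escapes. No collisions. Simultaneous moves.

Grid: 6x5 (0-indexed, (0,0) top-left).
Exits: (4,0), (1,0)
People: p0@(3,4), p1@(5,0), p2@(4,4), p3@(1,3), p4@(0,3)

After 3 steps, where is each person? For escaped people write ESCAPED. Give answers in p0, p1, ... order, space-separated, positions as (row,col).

Step 1: p0:(3,4)->(4,4) | p1:(5,0)->(4,0)->EXIT | p2:(4,4)->(4,3) | p3:(1,3)->(1,2) | p4:(0,3)->(1,3)
Step 2: p0:(4,4)->(4,3) | p1:escaped | p2:(4,3)->(4,2) | p3:(1,2)->(1,1) | p4:(1,3)->(1,2)
Step 3: p0:(4,3)->(4,2) | p1:escaped | p2:(4,2)->(4,1) | p3:(1,1)->(1,0)->EXIT | p4:(1,2)->(1,1)

(4,2) ESCAPED (4,1) ESCAPED (1,1)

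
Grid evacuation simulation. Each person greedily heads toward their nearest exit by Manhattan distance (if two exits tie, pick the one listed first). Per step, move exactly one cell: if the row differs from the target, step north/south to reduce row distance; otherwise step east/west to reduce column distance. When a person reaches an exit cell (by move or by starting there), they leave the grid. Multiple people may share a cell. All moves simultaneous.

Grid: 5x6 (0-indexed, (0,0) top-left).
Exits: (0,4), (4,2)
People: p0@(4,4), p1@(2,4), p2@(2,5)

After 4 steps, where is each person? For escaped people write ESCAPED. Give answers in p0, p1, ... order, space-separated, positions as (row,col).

Step 1: p0:(4,4)->(4,3) | p1:(2,4)->(1,4) | p2:(2,5)->(1,5)
Step 2: p0:(4,3)->(4,2)->EXIT | p1:(1,4)->(0,4)->EXIT | p2:(1,5)->(0,5)
Step 3: p0:escaped | p1:escaped | p2:(0,5)->(0,4)->EXIT

ESCAPED ESCAPED ESCAPED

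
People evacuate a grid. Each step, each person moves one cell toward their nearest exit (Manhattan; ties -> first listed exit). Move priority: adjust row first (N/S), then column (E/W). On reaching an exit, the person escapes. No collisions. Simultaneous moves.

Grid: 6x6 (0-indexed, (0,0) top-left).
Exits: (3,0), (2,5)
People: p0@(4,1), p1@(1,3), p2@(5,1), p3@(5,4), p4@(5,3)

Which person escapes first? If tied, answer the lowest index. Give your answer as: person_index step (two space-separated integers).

Step 1: p0:(4,1)->(3,1) | p1:(1,3)->(2,3) | p2:(5,1)->(4,1) | p3:(5,4)->(4,4) | p4:(5,3)->(4,3)
Step 2: p0:(3,1)->(3,0)->EXIT | p1:(2,3)->(2,4) | p2:(4,1)->(3,1) | p3:(4,4)->(3,4) | p4:(4,3)->(3,3)
Step 3: p0:escaped | p1:(2,4)->(2,5)->EXIT | p2:(3,1)->(3,0)->EXIT | p3:(3,4)->(2,4) | p4:(3,3)->(3,2)
Step 4: p0:escaped | p1:escaped | p2:escaped | p3:(2,4)->(2,5)->EXIT | p4:(3,2)->(3,1)
Step 5: p0:escaped | p1:escaped | p2:escaped | p3:escaped | p4:(3,1)->(3,0)->EXIT
Exit steps: [2, 3, 3, 4, 5]
First to escape: p0 at step 2

Answer: 0 2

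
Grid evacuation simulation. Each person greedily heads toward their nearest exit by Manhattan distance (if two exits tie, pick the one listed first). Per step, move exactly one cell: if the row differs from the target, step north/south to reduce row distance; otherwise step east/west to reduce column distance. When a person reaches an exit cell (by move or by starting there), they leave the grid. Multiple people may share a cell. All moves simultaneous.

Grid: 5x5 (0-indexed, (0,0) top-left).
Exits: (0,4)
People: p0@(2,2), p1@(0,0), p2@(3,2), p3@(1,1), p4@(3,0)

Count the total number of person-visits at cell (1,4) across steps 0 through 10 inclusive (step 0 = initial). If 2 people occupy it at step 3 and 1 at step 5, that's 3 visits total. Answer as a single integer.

Step 0: p0@(2,2) p1@(0,0) p2@(3,2) p3@(1,1) p4@(3,0) -> at (1,4): 0 [-], cum=0
Step 1: p0@(1,2) p1@(0,1) p2@(2,2) p3@(0,1) p4@(2,0) -> at (1,4): 0 [-], cum=0
Step 2: p0@(0,2) p1@(0,2) p2@(1,2) p3@(0,2) p4@(1,0) -> at (1,4): 0 [-], cum=0
Step 3: p0@(0,3) p1@(0,3) p2@(0,2) p3@(0,3) p4@(0,0) -> at (1,4): 0 [-], cum=0
Step 4: p0@ESC p1@ESC p2@(0,3) p3@ESC p4@(0,1) -> at (1,4): 0 [-], cum=0
Step 5: p0@ESC p1@ESC p2@ESC p3@ESC p4@(0,2) -> at (1,4): 0 [-], cum=0
Step 6: p0@ESC p1@ESC p2@ESC p3@ESC p4@(0,3) -> at (1,4): 0 [-], cum=0
Step 7: p0@ESC p1@ESC p2@ESC p3@ESC p4@ESC -> at (1,4): 0 [-], cum=0
Total visits = 0

Answer: 0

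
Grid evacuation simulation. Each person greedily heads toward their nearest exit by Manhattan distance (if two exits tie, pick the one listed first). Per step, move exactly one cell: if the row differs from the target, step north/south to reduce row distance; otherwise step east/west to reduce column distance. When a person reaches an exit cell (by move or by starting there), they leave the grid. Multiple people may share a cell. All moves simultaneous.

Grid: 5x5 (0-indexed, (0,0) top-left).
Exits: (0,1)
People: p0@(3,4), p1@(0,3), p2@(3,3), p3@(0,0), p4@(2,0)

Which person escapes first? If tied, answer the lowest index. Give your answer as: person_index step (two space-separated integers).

Answer: 3 1

Derivation:
Step 1: p0:(3,4)->(2,4) | p1:(0,3)->(0,2) | p2:(3,3)->(2,3) | p3:(0,0)->(0,1)->EXIT | p4:(2,0)->(1,0)
Step 2: p0:(2,4)->(1,4) | p1:(0,2)->(0,1)->EXIT | p2:(2,3)->(1,3) | p3:escaped | p4:(1,0)->(0,0)
Step 3: p0:(1,4)->(0,4) | p1:escaped | p2:(1,3)->(0,3) | p3:escaped | p4:(0,0)->(0,1)->EXIT
Step 4: p0:(0,4)->(0,3) | p1:escaped | p2:(0,3)->(0,2) | p3:escaped | p4:escaped
Step 5: p0:(0,3)->(0,2) | p1:escaped | p2:(0,2)->(0,1)->EXIT | p3:escaped | p4:escaped
Step 6: p0:(0,2)->(0,1)->EXIT | p1:escaped | p2:escaped | p3:escaped | p4:escaped
Exit steps: [6, 2, 5, 1, 3]
First to escape: p3 at step 1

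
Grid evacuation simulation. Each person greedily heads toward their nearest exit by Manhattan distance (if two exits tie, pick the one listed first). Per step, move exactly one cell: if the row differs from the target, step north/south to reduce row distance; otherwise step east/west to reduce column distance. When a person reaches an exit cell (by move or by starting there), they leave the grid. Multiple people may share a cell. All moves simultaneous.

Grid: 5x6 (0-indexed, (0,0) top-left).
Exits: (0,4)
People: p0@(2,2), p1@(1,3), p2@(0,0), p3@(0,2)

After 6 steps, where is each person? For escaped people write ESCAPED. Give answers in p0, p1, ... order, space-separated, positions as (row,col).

Step 1: p0:(2,2)->(1,2) | p1:(1,3)->(0,3) | p2:(0,0)->(0,1) | p3:(0,2)->(0,3)
Step 2: p0:(1,2)->(0,2) | p1:(0,3)->(0,4)->EXIT | p2:(0,1)->(0,2) | p3:(0,3)->(0,4)->EXIT
Step 3: p0:(0,2)->(0,3) | p1:escaped | p2:(0,2)->(0,3) | p3:escaped
Step 4: p0:(0,3)->(0,4)->EXIT | p1:escaped | p2:(0,3)->(0,4)->EXIT | p3:escaped

ESCAPED ESCAPED ESCAPED ESCAPED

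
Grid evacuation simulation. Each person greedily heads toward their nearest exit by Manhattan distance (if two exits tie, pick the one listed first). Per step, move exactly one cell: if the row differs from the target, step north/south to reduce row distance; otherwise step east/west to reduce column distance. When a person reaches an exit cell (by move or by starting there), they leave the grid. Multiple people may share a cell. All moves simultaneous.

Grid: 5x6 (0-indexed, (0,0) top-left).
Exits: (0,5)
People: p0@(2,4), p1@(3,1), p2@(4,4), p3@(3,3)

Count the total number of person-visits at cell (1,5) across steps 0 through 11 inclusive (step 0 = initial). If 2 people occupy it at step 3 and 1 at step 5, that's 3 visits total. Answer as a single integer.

Step 0: p0@(2,4) p1@(3,1) p2@(4,4) p3@(3,3) -> at (1,5): 0 [-], cum=0
Step 1: p0@(1,4) p1@(2,1) p2@(3,4) p3@(2,3) -> at (1,5): 0 [-], cum=0
Step 2: p0@(0,4) p1@(1,1) p2@(2,4) p3@(1,3) -> at (1,5): 0 [-], cum=0
Step 3: p0@ESC p1@(0,1) p2@(1,4) p3@(0,3) -> at (1,5): 0 [-], cum=0
Step 4: p0@ESC p1@(0,2) p2@(0,4) p3@(0,4) -> at (1,5): 0 [-], cum=0
Step 5: p0@ESC p1@(0,3) p2@ESC p3@ESC -> at (1,5): 0 [-], cum=0
Step 6: p0@ESC p1@(0,4) p2@ESC p3@ESC -> at (1,5): 0 [-], cum=0
Step 7: p0@ESC p1@ESC p2@ESC p3@ESC -> at (1,5): 0 [-], cum=0
Total visits = 0

Answer: 0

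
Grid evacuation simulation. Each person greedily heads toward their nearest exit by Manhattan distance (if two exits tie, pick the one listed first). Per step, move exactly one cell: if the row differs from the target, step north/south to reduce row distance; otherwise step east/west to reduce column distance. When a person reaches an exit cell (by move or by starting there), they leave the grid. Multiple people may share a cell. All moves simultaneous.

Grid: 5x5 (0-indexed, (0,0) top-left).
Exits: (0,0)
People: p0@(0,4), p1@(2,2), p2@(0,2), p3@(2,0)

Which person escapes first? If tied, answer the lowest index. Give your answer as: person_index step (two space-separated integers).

Step 1: p0:(0,4)->(0,3) | p1:(2,2)->(1,2) | p2:(0,2)->(0,1) | p3:(2,0)->(1,0)
Step 2: p0:(0,3)->(0,2) | p1:(1,2)->(0,2) | p2:(0,1)->(0,0)->EXIT | p3:(1,0)->(0,0)->EXIT
Step 3: p0:(0,2)->(0,1) | p1:(0,2)->(0,1) | p2:escaped | p3:escaped
Step 4: p0:(0,1)->(0,0)->EXIT | p1:(0,1)->(0,0)->EXIT | p2:escaped | p3:escaped
Exit steps: [4, 4, 2, 2]
First to escape: p2 at step 2

Answer: 2 2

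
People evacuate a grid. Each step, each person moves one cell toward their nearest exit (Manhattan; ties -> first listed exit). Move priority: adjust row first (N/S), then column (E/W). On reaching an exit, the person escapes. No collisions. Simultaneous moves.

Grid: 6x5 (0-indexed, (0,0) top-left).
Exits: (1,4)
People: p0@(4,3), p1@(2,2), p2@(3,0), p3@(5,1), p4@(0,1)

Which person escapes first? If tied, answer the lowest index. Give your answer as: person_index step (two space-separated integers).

Answer: 1 3

Derivation:
Step 1: p0:(4,3)->(3,3) | p1:(2,2)->(1,2) | p2:(3,0)->(2,0) | p3:(5,1)->(4,1) | p4:(0,1)->(1,1)
Step 2: p0:(3,3)->(2,3) | p1:(1,2)->(1,3) | p2:(2,0)->(1,0) | p3:(4,1)->(3,1) | p4:(1,1)->(1,2)
Step 3: p0:(2,3)->(1,3) | p1:(1,3)->(1,4)->EXIT | p2:(1,0)->(1,1) | p3:(3,1)->(2,1) | p4:(1,2)->(1,3)
Step 4: p0:(1,3)->(1,4)->EXIT | p1:escaped | p2:(1,1)->(1,2) | p3:(2,1)->(1,1) | p4:(1,3)->(1,4)->EXIT
Step 5: p0:escaped | p1:escaped | p2:(1,2)->(1,3) | p3:(1,1)->(1,2) | p4:escaped
Step 6: p0:escaped | p1:escaped | p2:(1,3)->(1,4)->EXIT | p3:(1,2)->(1,3) | p4:escaped
Step 7: p0:escaped | p1:escaped | p2:escaped | p3:(1,3)->(1,4)->EXIT | p4:escaped
Exit steps: [4, 3, 6, 7, 4]
First to escape: p1 at step 3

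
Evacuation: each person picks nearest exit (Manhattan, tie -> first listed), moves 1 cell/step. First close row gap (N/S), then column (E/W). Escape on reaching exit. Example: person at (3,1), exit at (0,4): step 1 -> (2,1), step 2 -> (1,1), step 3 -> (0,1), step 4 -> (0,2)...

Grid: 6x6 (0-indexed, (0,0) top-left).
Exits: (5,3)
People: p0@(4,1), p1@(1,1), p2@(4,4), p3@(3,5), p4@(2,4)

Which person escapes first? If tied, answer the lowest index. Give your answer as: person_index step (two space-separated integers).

Answer: 2 2

Derivation:
Step 1: p0:(4,1)->(5,1) | p1:(1,1)->(2,1) | p2:(4,4)->(5,4) | p3:(3,5)->(4,5) | p4:(2,4)->(3,4)
Step 2: p0:(5,1)->(5,2) | p1:(2,1)->(3,1) | p2:(5,4)->(5,3)->EXIT | p3:(4,5)->(5,5) | p4:(3,4)->(4,4)
Step 3: p0:(5,2)->(5,3)->EXIT | p1:(3,1)->(4,1) | p2:escaped | p3:(5,5)->(5,4) | p4:(4,4)->(5,4)
Step 4: p0:escaped | p1:(4,1)->(5,1) | p2:escaped | p3:(5,4)->(5,3)->EXIT | p4:(5,4)->(5,3)->EXIT
Step 5: p0:escaped | p1:(5,1)->(5,2) | p2:escaped | p3:escaped | p4:escaped
Step 6: p0:escaped | p1:(5,2)->(5,3)->EXIT | p2:escaped | p3:escaped | p4:escaped
Exit steps: [3, 6, 2, 4, 4]
First to escape: p2 at step 2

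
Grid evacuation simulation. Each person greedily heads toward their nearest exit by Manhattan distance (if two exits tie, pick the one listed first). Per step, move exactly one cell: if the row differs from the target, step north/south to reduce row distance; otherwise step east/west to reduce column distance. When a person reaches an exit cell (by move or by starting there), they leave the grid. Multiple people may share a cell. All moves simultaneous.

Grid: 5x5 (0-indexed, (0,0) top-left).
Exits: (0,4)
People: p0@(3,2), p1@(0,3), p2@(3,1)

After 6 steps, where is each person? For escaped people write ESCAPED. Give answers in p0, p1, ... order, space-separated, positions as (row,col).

Step 1: p0:(3,2)->(2,2) | p1:(0,3)->(0,4)->EXIT | p2:(3,1)->(2,1)
Step 2: p0:(2,2)->(1,2) | p1:escaped | p2:(2,1)->(1,1)
Step 3: p0:(1,2)->(0,2) | p1:escaped | p2:(1,1)->(0,1)
Step 4: p0:(0,2)->(0,3) | p1:escaped | p2:(0,1)->(0,2)
Step 5: p0:(0,3)->(0,4)->EXIT | p1:escaped | p2:(0,2)->(0,3)
Step 6: p0:escaped | p1:escaped | p2:(0,3)->(0,4)->EXIT

ESCAPED ESCAPED ESCAPED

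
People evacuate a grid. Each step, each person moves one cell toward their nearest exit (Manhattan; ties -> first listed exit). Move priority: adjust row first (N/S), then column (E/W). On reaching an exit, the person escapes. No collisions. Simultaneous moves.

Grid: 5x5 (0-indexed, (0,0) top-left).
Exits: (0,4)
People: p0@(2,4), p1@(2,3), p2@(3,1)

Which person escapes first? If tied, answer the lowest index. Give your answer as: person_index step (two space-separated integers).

Step 1: p0:(2,4)->(1,4) | p1:(2,3)->(1,3) | p2:(3,1)->(2,1)
Step 2: p0:(1,4)->(0,4)->EXIT | p1:(1,3)->(0,3) | p2:(2,1)->(1,1)
Step 3: p0:escaped | p1:(0,3)->(0,4)->EXIT | p2:(1,1)->(0,1)
Step 4: p0:escaped | p1:escaped | p2:(0,1)->(0,2)
Step 5: p0:escaped | p1:escaped | p2:(0,2)->(0,3)
Step 6: p0:escaped | p1:escaped | p2:(0,3)->(0,4)->EXIT
Exit steps: [2, 3, 6]
First to escape: p0 at step 2

Answer: 0 2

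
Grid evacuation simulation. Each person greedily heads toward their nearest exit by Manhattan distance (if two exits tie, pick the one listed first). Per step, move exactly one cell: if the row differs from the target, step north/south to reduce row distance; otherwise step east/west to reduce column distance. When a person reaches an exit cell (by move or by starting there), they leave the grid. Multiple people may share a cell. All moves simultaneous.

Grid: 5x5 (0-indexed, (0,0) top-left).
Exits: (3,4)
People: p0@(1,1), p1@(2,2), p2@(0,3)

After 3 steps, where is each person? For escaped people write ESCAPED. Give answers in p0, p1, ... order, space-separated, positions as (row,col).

Step 1: p0:(1,1)->(2,1) | p1:(2,2)->(3,2) | p2:(0,3)->(1,3)
Step 2: p0:(2,1)->(3,1) | p1:(3,2)->(3,3) | p2:(1,3)->(2,3)
Step 3: p0:(3,1)->(3,2) | p1:(3,3)->(3,4)->EXIT | p2:(2,3)->(3,3)

(3,2) ESCAPED (3,3)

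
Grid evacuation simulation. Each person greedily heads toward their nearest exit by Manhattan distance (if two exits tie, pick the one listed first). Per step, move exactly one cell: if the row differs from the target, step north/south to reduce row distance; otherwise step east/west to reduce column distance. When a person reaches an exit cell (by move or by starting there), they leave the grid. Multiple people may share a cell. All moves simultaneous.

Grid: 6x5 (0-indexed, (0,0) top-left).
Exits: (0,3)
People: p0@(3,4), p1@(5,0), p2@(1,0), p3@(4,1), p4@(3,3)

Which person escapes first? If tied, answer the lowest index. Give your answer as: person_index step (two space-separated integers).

Answer: 4 3

Derivation:
Step 1: p0:(3,4)->(2,4) | p1:(5,0)->(4,0) | p2:(1,0)->(0,0) | p3:(4,1)->(3,1) | p4:(3,3)->(2,3)
Step 2: p0:(2,4)->(1,4) | p1:(4,0)->(3,0) | p2:(0,0)->(0,1) | p3:(3,1)->(2,1) | p4:(2,3)->(1,3)
Step 3: p0:(1,4)->(0,4) | p1:(3,0)->(2,0) | p2:(0,1)->(0,2) | p3:(2,1)->(1,1) | p4:(1,3)->(0,3)->EXIT
Step 4: p0:(0,4)->(0,3)->EXIT | p1:(2,0)->(1,0) | p2:(0,2)->(0,3)->EXIT | p3:(1,1)->(0,1) | p4:escaped
Step 5: p0:escaped | p1:(1,0)->(0,0) | p2:escaped | p3:(0,1)->(0,2) | p4:escaped
Step 6: p0:escaped | p1:(0,0)->(0,1) | p2:escaped | p3:(0,2)->(0,3)->EXIT | p4:escaped
Step 7: p0:escaped | p1:(0,1)->(0,2) | p2:escaped | p3:escaped | p4:escaped
Step 8: p0:escaped | p1:(0,2)->(0,3)->EXIT | p2:escaped | p3:escaped | p4:escaped
Exit steps: [4, 8, 4, 6, 3]
First to escape: p4 at step 3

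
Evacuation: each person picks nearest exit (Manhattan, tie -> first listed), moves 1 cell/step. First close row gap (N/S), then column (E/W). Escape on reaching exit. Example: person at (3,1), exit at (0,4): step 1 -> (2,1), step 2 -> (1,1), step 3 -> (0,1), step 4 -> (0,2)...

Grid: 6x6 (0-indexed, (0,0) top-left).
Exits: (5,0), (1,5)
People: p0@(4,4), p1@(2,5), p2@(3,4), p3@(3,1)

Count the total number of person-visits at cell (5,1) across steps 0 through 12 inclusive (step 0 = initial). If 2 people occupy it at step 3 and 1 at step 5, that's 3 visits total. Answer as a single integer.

Answer: 1

Derivation:
Step 0: p0@(4,4) p1@(2,5) p2@(3,4) p3@(3,1) -> at (5,1): 0 [-], cum=0
Step 1: p0@(3,4) p1@ESC p2@(2,4) p3@(4,1) -> at (5,1): 0 [-], cum=0
Step 2: p0@(2,4) p1@ESC p2@(1,4) p3@(5,1) -> at (5,1): 1 [p3], cum=1
Step 3: p0@(1,4) p1@ESC p2@ESC p3@ESC -> at (5,1): 0 [-], cum=1
Step 4: p0@ESC p1@ESC p2@ESC p3@ESC -> at (5,1): 0 [-], cum=1
Total visits = 1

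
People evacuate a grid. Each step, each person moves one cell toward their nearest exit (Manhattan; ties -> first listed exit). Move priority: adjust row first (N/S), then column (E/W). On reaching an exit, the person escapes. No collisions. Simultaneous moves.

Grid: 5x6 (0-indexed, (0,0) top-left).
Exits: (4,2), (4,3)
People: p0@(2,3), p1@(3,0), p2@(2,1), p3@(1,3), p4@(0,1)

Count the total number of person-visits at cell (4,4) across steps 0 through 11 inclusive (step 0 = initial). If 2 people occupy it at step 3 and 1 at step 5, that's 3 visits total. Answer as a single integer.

Step 0: p0@(2,3) p1@(3,0) p2@(2,1) p3@(1,3) p4@(0,1) -> at (4,4): 0 [-], cum=0
Step 1: p0@(3,3) p1@(4,0) p2@(3,1) p3@(2,3) p4@(1,1) -> at (4,4): 0 [-], cum=0
Step 2: p0@ESC p1@(4,1) p2@(4,1) p3@(3,3) p4@(2,1) -> at (4,4): 0 [-], cum=0
Step 3: p0@ESC p1@ESC p2@ESC p3@ESC p4@(3,1) -> at (4,4): 0 [-], cum=0
Step 4: p0@ESC p1@ESC p2@ESC p3@ESC p4@(4,1) -> at (4,4): 0 [-], cum=0
Step 5: p0@ESC p1@ESC p2@ESC p3@ESC p4@ESC -> at (4,4): 0 [-], cum=0
Total visits = 0

Answer: 0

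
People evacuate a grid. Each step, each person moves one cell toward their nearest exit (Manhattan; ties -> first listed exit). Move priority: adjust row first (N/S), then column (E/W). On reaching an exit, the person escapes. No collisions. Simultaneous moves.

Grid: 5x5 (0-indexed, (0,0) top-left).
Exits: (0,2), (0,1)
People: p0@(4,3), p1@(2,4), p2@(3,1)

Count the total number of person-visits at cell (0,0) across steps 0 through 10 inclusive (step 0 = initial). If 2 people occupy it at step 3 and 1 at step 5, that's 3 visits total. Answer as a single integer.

Step 0: p0@(4,3) p1@(2,4) p2@(3,1) -> at (0,0): 0 [-], cum=0
Step 1: p0@(3,3) p1@(1,4) p2@(2,1) -> at (0,0): 0 [-], cum=0
Step 2: p0@(2,3) p1@(0,4) p2@(1,1) -> at (0,0): 0 [-], cum=0
Step 3: p0@(1,3) p1@(0,3) p2@ESC -> at (0,0): 0 [-], cum=0
Step 4: p0@(0,3) p1@ESC p2@ESC -> at (0,0): 0 [-], cum=0
Step 5: p0@ESC p1@ESC p2@ESC -> at (0,0): 0 [-], cum=0
Total visits = 0

Answer: 0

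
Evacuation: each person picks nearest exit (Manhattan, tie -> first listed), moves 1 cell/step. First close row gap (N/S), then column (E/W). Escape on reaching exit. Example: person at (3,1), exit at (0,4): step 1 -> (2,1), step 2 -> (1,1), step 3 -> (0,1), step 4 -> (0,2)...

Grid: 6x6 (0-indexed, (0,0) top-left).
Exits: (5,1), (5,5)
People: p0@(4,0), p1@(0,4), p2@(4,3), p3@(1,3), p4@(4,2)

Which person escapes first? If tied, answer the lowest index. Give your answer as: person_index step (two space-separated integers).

Answer: 0 2

Derivation:
Step 1: p0:(4,0)->(5,0) | p1:(0,4)->(1,4) | p2:(4,3)->(5,3) | p3:(1,3)->(2,3) | p4:(4,2)->(5,2)
Step 2: p0:(5,0)->(5,1)->EXIT | p1:(1,4)->(2,4) | p2:(5,3)->(5,2) | p3:(2,3)->(3,3) | p4:(5,2)->(5,1)->EXIT
Step 3: p0:escaped | p1:(2,4)->(3,4) | p2:(5,2)->(5,1)->EXIT | p3:(3,3)->(4,3) | p4:escaped
Step 4: p0:escaped | p1:(3,4)->(4,4) | p2:escaped | p3:(4,3)->(5,3) | p4:escaped
Step 5: p0:escaped | p1:(4,4)->(5,4) | p2:escaped | p3:(5,3)->(5,2) | p4:escaped
Step 6: p0:escaped | p1:(5,4)->(5,5)->EXIT | p2:escaped | p3:(5,2)->(5,1)->EXIT | p4:escaped
Exit steps: [2, 6, 3, 6, 2]
First to escape: p0 at step 2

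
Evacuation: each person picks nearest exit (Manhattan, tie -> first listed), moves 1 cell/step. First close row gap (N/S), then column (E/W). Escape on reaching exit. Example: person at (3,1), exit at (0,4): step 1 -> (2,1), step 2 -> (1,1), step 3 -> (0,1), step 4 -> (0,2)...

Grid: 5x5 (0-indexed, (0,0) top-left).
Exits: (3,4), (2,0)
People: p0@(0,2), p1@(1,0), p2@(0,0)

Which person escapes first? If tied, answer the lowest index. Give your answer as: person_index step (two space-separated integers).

Answer: 1 1

Derivation:
Step 1: p0:(0,2)->(1,2) | p1:(1,0)->(2,0)->EXIT | p2:(0,0)->(1,0)
Step 2: p0:(1,2)->(2,2) | p1:escaped | p2:(1,0)->(2,0)->EXIT
Step 3: p0:(2,2)->(2,1) | p1:escaped | p2:escaped
Step 4: p0:(2,1)->(2,0)->EXIT | p1:escaped | p2:escaped
Exit steps: [4, 1, 2]
First to escape: p1 at step 1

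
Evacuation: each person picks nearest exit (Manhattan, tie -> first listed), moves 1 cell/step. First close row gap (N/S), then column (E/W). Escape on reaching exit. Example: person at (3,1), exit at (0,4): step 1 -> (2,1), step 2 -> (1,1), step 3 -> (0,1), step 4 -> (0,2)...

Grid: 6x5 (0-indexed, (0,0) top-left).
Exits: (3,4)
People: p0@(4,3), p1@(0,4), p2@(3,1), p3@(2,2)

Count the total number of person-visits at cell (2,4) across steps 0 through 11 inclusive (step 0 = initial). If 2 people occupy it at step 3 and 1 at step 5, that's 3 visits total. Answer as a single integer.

Step 0: p0@(4,3) p1@(0,4) p2@(3,1) p3@(2,2) -> at (2,4): 0 [-], cum=0
Step 1: p0@(3,3) p1@(1,4) p2@(3,2) p3@(3,2) -> at (2,4): 0 [-], cum=0
Step 2: p0@ESC p1@(2,4) p2@(3,3) p3@(3,3) -> at (2,4): 1 [p1], cum=1
Step 3: p0@ESC p1@ESC p2@ESC p3@ESC -> at (2,4): 0 [-], cum=1
Total visits = 1

Answer: 1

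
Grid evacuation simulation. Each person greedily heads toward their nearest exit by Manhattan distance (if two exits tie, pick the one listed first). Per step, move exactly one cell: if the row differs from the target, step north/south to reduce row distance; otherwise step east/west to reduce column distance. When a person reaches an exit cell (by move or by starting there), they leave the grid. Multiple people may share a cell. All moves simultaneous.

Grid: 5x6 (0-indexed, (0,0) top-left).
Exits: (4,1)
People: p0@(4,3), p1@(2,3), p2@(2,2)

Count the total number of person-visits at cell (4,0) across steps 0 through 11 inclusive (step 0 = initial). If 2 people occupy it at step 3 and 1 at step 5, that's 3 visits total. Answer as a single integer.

Answer: 0

Derivation:
Step 0: p0@(4,3) p1@(2,3) p2@(2,2) -> at (4,0): 0 [-], cum=0
Step 1: p0@(4,2) p1@(3,3) p2@(3,2) -> at (4,0): 0 [-], cum=0
Step 2: p0@ESC p1@(4,3) p2@(4,2) -> at (4,0): 0 [-], cum=0
Step 3: p0@ESC p1@(4,2) p2@ESC -> at (4,0): 0 [-], cum=0
Step 4: p0@ESC p1@ESC p2@ESC -> at (4,0): 0 [-], cum=0
Total visits = 0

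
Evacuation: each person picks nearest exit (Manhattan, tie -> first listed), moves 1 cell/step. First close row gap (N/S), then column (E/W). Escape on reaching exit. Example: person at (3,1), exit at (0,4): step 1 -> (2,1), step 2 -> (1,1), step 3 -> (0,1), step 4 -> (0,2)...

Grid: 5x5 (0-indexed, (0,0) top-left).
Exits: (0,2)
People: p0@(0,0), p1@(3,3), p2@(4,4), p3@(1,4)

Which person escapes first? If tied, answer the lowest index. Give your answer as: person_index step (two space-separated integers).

Answer: 0 2

Derivation:
Step 1: p0:(0,0)->(0,1) | p1:(3,3)->(2,3) | p2:(4,4)->(3,4) | p3:(1,4)->(0,4)
Step 2: p0:(0,1)->(0,2)->EXIT | p1:(2,3)->(1,3) | p2:(3,4)->(2,4) | p3:(0,4)->(0,3)
Step 3: p0:escaped | p1:(1,3)->(0,3) | p2:(2,4)->(1,4) | p3:(0,3)->(0,2)->EXIT
Step 4: p0:escaped | p1:(0,3)->(0,2)->EXIT | p2:(1,4)->(0,4) | p3:escaped
Step 5: p0:escaped | p1:escaped | p2:(0,4)->(0,3) | p3:escaped
Step 6: p0:escaped | p1:escaped | p2:(0,3)->(0,2)->EXIT | p3:escaped
Exit steps: [2, 4, 6, 3]
First to escape: p0 at step 2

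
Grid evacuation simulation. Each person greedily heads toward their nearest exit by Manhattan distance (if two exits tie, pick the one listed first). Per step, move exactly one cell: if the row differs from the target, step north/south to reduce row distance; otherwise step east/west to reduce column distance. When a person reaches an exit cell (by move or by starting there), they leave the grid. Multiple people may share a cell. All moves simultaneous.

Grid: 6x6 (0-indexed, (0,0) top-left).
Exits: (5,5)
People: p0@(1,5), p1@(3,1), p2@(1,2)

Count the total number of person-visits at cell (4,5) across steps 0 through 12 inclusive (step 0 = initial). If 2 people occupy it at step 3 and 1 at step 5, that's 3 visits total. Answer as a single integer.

Step 0: p0@(1,5) p1@(3,1) p2@(1,2) -> at (4,5): 0 [-], cum=0
Step 1: p0@(2,5) p1@(4,1) p2@(2,2) -> at (4,5): 0 [-], cum=0
Step 2: p0@(3,5) p1@(5,1) p2@(3,2) -> at (4,5): 0 [-], cum=0
Step 3: p0@(4,5) p1@(5,2) p2@(4,2) -> at (4,5): 1 [p0], cum=1
Step 4: p0@ESC p1@(5,3) p2@(5,2) -> at (4,5): 0 [-], cum=1
Step 5: p0@ESC p1@(5,4) p2@(5,3) -> at (4,5): 0 [-], cum=1
Step 6: p0@ESC p1@ESC p2@(5,4) -> at (4,5): 0 [-], cum=1
Step 7: p0@ESC p1@ESC p2@ESC -> at (4,5): 0 [-], cum=1
Total visits = 1

Answer: 1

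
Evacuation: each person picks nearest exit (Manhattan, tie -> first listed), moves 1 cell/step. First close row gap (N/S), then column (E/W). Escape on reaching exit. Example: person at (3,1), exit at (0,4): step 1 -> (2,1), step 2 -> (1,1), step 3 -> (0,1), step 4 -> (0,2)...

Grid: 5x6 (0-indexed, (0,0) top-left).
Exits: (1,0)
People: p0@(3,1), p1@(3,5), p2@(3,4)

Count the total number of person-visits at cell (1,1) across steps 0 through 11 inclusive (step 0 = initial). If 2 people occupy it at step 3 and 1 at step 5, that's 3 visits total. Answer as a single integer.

Step 0: p0@(3,1) p1@(3,5) p2@(3,4) -> at (1,1): 0 [-], cum=0
Step 1: p0@(2,1) p1@(2,5) p2@(2,4) -> at (1,1): 0 [-], cum=0
Step 2: p0@(1,1) p1@(1,5) p2@(1,4) -> at (1,1): 1 [p0], cum=1
Step 3: p0@ESC p1@(1,4) p2@(1,3) -> at (1,1): 0 [-], cum=1
Step 4: p0@ESC p1@(1,3) p2@(1,2) -> at (1,1): 0 [-], cum=1
Step 5: p0@ESC p1@(1,2) p2@(1,1) -> at (1,1): 1 [p2], cum=2
Step 6: p0@ESC p1@(1,1) p2@ESC -> at (1,1): 1 [p1], cum=3
Step 7: p0@ESC p1@ESC p2@ESC -> at (1,1): 0 [-], cum=3
Total visits = 3

Answer: 3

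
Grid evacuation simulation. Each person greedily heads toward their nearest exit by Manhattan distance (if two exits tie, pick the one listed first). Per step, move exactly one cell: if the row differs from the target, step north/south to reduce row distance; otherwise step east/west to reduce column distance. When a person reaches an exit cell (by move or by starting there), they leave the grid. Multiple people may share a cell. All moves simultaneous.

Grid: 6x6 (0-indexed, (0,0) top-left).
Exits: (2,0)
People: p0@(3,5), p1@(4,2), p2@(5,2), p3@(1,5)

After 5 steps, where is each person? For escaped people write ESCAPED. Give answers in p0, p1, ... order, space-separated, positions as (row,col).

Step 1: p0:(3,5)->(2,5) | p1:(4,2)->(3,2) | p2:(5,2)->(4,2) | p3:(1,5)->(2,5)
Step 2: p0:(2,5)->(2,4) | p1:(3,2)->(2,2) | p2:(4,2)->(3,2) | p3:(2,5)->(2,4)
Step 3: p0:(2,4)->(2,3) | p1:(2,2)->(2,1) | p2:(3,2)->(2,2) | p3:(2,4)->(2,3)
Step 4: p0:(2,3)->(2,2) | p1:(2,1)->(2,0)->EXIT | p2:(2,2)->(2,1) | p3:(2,3)->(2,2)
Step 5: p0:(2,2)->(2,1) | p1:escaped | p2:(2,1)->(2,0)->EXIT | p3:(2,2)->(2,1)

(2,1) ESCAPED ESCAPED (2,1)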